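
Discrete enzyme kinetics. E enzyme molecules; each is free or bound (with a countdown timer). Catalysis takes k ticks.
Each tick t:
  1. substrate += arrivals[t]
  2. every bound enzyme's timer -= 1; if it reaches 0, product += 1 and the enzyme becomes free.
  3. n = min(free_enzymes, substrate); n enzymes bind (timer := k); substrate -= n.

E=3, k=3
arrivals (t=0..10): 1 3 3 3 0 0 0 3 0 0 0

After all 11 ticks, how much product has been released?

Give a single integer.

t=0: arr=1 -> substrate=0 bound=1 product=0
t=1: arr=3 -> substrate=1 bound=3 product=0
t=2: arr=3 -> substrate=4 bound=3 product=0
t=3: arr=3 -> substrate=6 bound=3 product=1
t=4: arr=0 -> substrate=4 bound=3 product=3
t=5: arr=0 -> substrate=4 bound=3 product=3
t=6: arr=0 -> substrate=3 bound=3 product=4
t=7: arr=3 -> substrate=4 bound=3 product=6
t=8: arr=0 -> substrate=4 bound=3 product=6
t=9: arr=0 -> substrate=3 bound=3 product=7
t=10: arr=0 -> substrate=1 bound=3 product=9

Answer: 9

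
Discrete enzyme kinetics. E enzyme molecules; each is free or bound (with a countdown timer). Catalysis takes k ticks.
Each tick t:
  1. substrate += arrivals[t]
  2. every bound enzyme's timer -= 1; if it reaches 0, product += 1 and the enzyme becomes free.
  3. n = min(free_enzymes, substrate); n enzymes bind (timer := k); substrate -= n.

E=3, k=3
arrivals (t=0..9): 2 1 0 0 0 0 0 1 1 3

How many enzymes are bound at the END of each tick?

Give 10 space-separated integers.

t=0: arr=2 -> substrate=0 bound=2 product=0
t=1: arr=1 -> substrate=0 bound=3 product=0
t=2: arr=0 -> substrate=0 bound=3 product=0
t=3: arr=0 -> substrate=0 bound=1 product=2
t=4: arr=0 -> substrate=0 bound=0 product=3
t=5: arr=0 -> substrate=0 bound=0 product=3
t=6: arr=0 -> substrate=0 bound=0 product=3
t=7: arr=1 -> substrate=0 bound=1 product=3
t=8: arr=1 -> substrate=0 bound=2 product=3
t=9: arr=3 -> substrate=2 bound=3 product=3

Answer: 2 3 3 1 0 0 0 1 2 3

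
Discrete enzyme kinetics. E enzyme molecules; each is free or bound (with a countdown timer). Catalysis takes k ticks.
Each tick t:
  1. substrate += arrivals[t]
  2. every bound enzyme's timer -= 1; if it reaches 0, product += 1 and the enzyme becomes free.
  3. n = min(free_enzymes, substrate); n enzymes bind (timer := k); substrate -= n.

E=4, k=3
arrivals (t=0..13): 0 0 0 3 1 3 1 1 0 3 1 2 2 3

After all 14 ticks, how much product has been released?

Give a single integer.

t=0: arr=0 -> substrate=0 bound=0 product=0
t=1: arr=0 -> substrate=0 bound=0 product=0
t=2: arr=0 -> substrate=0 bound=0 product=0
t=3: arr=3 -> substrate=0 bound=3 product=0
t=4: arr=1 -> substrate=0 bound=4 product=0
t=5: arr=3 -> substrate=3 bound=4 product=0
t=6: arr=1 -> substrate=1 bound=4 product=3
t=7: arr=1 -> substrate=1 bound=4 product=4
t=8: arr=0 -> substrate=1 bound=4 product=4
t=9: arr=3 -> substrate=1 bound=4 product=7
t=10: arr=1 -> substrate=1 bound=4 product=8
t=11: arr=2 -> substrate=3 bound=4 product=8
t=12: arr=2 -> substrate=2 bound=4 product=11
t=13: arr=3 -> substrate=4 bound=4 product=12

Answer: 12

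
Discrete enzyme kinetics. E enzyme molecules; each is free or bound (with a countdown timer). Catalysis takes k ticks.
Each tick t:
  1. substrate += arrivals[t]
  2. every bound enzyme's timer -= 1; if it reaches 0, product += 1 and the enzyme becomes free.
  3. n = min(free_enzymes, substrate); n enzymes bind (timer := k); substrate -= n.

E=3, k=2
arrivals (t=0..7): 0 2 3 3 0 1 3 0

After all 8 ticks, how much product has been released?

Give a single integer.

t=0: arr=0 -> substrate=0 bound=0 product=0
t=1: arr=2 -> substrate=0 bound=2 product=0
t=2: arr=3 -> substrate=2 bound=3 product=0
t=3: arr=3 -> substrate=3 bound=3 product=2
t=4: arr=0 -> substrate=2 bound=3 product=3
t=5: arr=1 -> substrate=1 bound=3 product=5
t=6: arr=3 -> substrate=3 bound=3 product=6
t=7: arr=0 -> substrate=1 bound=3 product=8

Answer: 8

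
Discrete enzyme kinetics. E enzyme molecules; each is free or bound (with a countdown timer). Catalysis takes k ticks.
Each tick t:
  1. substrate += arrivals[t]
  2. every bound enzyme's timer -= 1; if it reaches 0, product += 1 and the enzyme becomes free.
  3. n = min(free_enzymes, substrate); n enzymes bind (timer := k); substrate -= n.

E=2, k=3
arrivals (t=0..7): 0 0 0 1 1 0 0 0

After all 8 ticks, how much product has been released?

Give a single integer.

t=0: arr=0 -> substrate=0 bound=0 product=0
t=1: arr=0 -> substrate=0 bound=0 product=0
t=2: arr=0 -> substrate=0 bound=0 product=0
t=3: arr=1 -> substrate=0 bound=1 product=0
t=4: arr=1 -> substrate=0 bound=2 product=0
t=5: arr=0 -> substrate=0 bound=2 product=0
t=6: arr=0 -> substrate=0 bound=1 product=1
t=7: arr=0 -> substrate=0 bound=0 product=2

Answer: 2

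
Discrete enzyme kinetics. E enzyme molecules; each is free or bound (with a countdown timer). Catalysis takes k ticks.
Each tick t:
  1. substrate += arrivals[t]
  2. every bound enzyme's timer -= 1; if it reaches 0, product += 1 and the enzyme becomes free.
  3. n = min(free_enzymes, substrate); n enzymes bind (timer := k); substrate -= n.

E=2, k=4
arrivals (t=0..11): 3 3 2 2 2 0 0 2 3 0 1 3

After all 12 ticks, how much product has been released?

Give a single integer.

t=0: arr=3 -> substrate=1 bound=2 product=0
t=1: arr=3 -> substrate=4 bound=2 product=0
t=2: arr=2 -> substrate=6 bound=2 product=0
t=3: arr=2 -> substrate=8 bound=2 product=0
t=4: arr=2 -> substrate=8 bound=2 product=2
t=5: arr=0 -> substrate=8 bound=2 product=2
t=6: arr=0 -> substrate=8 bound=2 product=2
t=7: arr=2 -> substrate=10 bound=2 product=2
t=8: arr=3 -> substrate=11 bound=2 product=4
t=9: arr=0 -> substrate=11 bound=2 product=4
t=10: arr=1 -> substrate=12 bound=2 product=4
t=11: arr=3 -> substrate=15 bound=2 product=4

Answer: 4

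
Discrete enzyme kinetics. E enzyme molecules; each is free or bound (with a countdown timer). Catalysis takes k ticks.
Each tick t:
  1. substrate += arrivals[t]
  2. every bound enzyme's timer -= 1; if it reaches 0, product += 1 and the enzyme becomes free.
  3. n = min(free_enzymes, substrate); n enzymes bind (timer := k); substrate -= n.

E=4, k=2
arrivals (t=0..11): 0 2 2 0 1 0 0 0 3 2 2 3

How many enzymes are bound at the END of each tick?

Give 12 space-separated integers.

Answer: 0 2 4 2 1 1 0 0 3 4 4 4

Derivation:
t=0: arr=0 -> substrate=0 bound=0 product=0
t=1: arr=2 -> substrate=0 bound=2 product=0
t=2: arr=2 -> substrate=0 bound=4 product=0
t=3: arr=0 -> substrate=0 bound=2 product=2
t=4: arr=1 -> substrate=0 bound=1 product=4
t=5: arr=0 -> substrate=0 bound=1 product=4
t=6: arr=0 -> substrate=0 bound=0 product=5
t=7: arr=0 -> substrate=0 bound=0 product=5
t=8: arr=3 -> substrate=0 bound=3 product=5
t=9: arr=2 -> substrate=1 bound=4 product=5
t=10: arr=2 -> substrate=0 bound=4 product=8
t=11: arr=3 -> substrate=2 bound=4 product=9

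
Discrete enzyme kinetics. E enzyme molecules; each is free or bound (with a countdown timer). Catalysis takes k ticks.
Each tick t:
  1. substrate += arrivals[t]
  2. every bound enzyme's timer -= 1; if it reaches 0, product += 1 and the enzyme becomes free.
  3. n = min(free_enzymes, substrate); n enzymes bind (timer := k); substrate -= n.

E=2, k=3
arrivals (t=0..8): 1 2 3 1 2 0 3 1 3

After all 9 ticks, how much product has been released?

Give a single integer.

Answer: 4

Derivation:
t=0: arr=1 -> substrate=0 bound=1 product=0
t=1: arr=2 -> substrate=1 bound=2 product=0
t=2: arr=3 -> substrate=4 bound=2 product=0
t=3: arr=1 -> substrate=4 bound=2 product=1
t=4: arr=2 -> substrate=5 bound=2 product=2
t=5: arr=0 -> substrate=5 bound=2 product=2
t=6: arr=3 -> substrate=7 bound=2 product=3
t=7: arr=1 -> substrate=7 bound=2 product=4
t=8: arr=3 -> substrate=10 bound=2 product=4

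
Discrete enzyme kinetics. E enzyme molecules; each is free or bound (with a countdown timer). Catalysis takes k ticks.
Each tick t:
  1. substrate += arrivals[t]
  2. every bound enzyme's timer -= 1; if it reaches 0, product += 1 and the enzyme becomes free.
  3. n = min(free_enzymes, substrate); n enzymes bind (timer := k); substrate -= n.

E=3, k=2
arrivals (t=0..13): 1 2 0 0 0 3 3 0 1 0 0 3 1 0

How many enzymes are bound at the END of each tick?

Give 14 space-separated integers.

t=0: arr=1 -> substrate=0 bound=1 product=0
t=1: arr=2 -> substrate=0 bound=3 product=0
t=2: arr=0 -> substrate=0 bound=2 product=1
t=3: arr=0 -> substrate=0 bound=0 product=3
t=4: arr=0 -> substrate=0 bound=0 product=3
t=5: arr=3 -> substrate=0 bound=3 product=3
t=6: arr=3 -> substrate=3 bound=3 product=3
t=7: arr=0 -> substrate=0 bound=3 product=6
t=8: arr=1 -> substrate=1 bound=3 product=6
t=9: arr=0 -> substrate=0 bound=1 product=9
t=10: arr=0 -> substrate=0 bound=1 product=9
t=11: arr=3 -> substrate=0 bound=3 product=10
t=12: arr=1 -> substrate=1 bound=3 product=10
t=13: arr=0 -> substrate=0 bound=1 product=13

Answer: 1 3 2 0 0 3 3 3 3 1 1 3 3 1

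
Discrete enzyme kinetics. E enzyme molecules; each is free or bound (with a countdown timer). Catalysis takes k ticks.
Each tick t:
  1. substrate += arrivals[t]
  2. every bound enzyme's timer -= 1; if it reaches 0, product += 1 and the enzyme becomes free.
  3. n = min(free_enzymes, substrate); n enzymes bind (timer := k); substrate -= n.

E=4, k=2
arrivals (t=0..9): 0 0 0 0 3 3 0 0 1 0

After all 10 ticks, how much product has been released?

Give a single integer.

t=0: arr=0 -> substrate=0 bound=0 product=0
t=1: arr=0 -> substrate=0 bound=0 product=0
t=2: arr=0 -> substrate=0 bound=0 product=0
t=3: arr=0 -> substrate=0 bound=0 product=0
t=4: arr=3 -> substrate=0 bound=3 product=0
t=5: arr=3 -> substrate=2 bound=4 product=0
t=6: arr=0 -> substrate=0 bound=3 product=3
t=7: arr=0 -> substrate=0 bound=2 product=4
t=8: arr=1 -> substrate=0 bound=1 product=6
t=9: arr=0 -> substrate=0 bound=1 product=6

Answer: 6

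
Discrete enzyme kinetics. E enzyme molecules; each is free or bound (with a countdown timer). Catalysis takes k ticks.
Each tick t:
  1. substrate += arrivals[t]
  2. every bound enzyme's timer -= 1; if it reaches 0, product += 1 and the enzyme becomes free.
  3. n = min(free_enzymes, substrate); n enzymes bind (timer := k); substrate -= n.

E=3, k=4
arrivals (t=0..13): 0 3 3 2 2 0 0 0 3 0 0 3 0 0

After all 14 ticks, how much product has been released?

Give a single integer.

Answer: 9

Derivation:
t=0: arr=0 -> substrate=0 bound=0 product=0
t=1: arr=3 -> substrate=0 bound=3 product=0
t=2: arr=3 -> substrate=3 bound=3 product=0
t=3: arr=2 -> substrate=5 bound=3 product=0
t=4: arr=2 -> substrate=7 bound=3 product=0
t=5: arr=0 -> substrate=4 bound=3 product=3
t=6: arr=0 -> substrate=4 bound=3 product=3
t=7: arr=0 -> substrate=4 bound=3 product=3
t=8: arr=3 -> substrate=7 bound=3 product=3
t=9: arr=0 -> substrate=4 bound=3 product=6
t=10: arr=0 -> substrate=4 bound=3 product=6
t=11: arr=3 -> substrate=7 bound=3 product=6
t=12: arr=0 -> substrate=7 bound=3 product=6
t=13: arr=0 -> substrate=4 bound=3 product=9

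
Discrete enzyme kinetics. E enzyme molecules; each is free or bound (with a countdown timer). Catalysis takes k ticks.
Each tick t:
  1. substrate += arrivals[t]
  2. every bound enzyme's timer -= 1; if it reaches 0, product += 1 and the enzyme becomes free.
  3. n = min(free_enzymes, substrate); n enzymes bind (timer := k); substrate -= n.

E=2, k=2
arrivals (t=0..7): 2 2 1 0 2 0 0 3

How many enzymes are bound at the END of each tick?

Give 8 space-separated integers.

Answer: 2 2 2 2 2 2 1 2

Derivation:
t=0: arr=2 -> substrate=0 bound=2 product=0
t=1: arr=2 -> substrate=2 bound=2 product=0
t=2: arr=1 -> substrate=1 bound=2 product=2
t=3: arr=0 -> substrate=1 bound=2 product=2
t=4: arr=2 -> substrate=1 bound=2 product=4
t=5: arr=0 -> substrate=1 bound=2 product=4
t=6: arr=0 -> substrate=0 bound=1 product=6
t=7: arr=3 -> substrate=2 bound=2 product=6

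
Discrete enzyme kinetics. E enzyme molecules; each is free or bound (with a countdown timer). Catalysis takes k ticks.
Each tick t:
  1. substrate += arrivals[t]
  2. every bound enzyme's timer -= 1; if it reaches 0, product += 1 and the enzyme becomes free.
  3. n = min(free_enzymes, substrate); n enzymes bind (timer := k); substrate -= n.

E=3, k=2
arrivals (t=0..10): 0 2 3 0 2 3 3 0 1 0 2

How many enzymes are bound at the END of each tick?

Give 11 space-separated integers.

Answer: 0 2 3 3 3 3 3 3 3 3 3

Derivation:
t=0: arr=0 -> substrate=0 bound=0 product=0
t=1: arr=2 -> substrate=0 bound=2 product=0
t=2: arr=3 -> substrate=2 bound=3 product=0
t=3: arr=0 -> substrate=0 bound=3 product=2
t=4: arr=2 -> substrate=1 bound=3 product=3
t=5: arr=3 -> substrate=2 bound=3 product=5
t=6: arr=3 -> substrate=4 bound=3 product=6
t=7: arr=0 -> substrate=2 bound=3 product=8
t=8: arr=1 -> substrate=2 bound=3 product=9
t=9: arr=0 -> substrate=0 bound=3 product=11
t=10: arr=2 -> substrate=1 bound=3 product=12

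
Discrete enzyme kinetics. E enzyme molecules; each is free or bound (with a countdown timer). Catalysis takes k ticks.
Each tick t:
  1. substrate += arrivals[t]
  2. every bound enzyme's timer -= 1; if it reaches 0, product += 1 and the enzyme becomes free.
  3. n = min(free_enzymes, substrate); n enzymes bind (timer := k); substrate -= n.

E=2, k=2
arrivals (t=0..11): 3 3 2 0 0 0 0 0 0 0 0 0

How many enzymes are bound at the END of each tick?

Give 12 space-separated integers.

t=0: arr=3 -> substrate=1 bound=2 product=0
t=1: arr=3 -> substrate=4 bound=2 product=0
t=2: arr=2 -> substrate=4 bound=2 product=2
t=3: arr=0 -> substrate=4 bound=2 product=2
t=4: arr=0 -> substrate=2 bound=2 product=4
t=5: arr=0 -> substrate=2 bound=2 product=4
t=6: arr=0 -> substrate=0 bound=2 product=6
t=7: arr=0 -> substrate=0 bound=2 product=6
t=8: arr=0 -> substrate=0 bound=0 product=8
t=9: arr=0 -> substrate=0 bound=0 product=8
t=10: arr=0 -> substrate=0 bound=0 product=8
t=11: arr=0 -> substrate=0 bound=0 product=8

Answer: 2 2 2 2 2 2 2 2 0 0 0 0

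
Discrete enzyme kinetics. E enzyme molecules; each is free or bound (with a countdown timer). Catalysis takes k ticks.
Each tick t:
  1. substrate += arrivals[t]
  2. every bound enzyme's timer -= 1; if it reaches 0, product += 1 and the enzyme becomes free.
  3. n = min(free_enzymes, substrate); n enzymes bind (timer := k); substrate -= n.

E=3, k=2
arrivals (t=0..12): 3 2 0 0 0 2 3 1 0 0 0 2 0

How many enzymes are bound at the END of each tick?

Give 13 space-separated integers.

Answer: 3 3 2 2 0 2 3 3 3 1 0 2 2

Derivation:
t=0: arr=3 -> substrate=0 bound=3 product=0
t=1: arr=2 -> substrate=2 bound=3 product=0
t=2: arr=0 -> substrate=0 bound=2 product=3
t=3: arr=0 -> substrate=0 bound=2 product=3
t=4: arr=0 -> substrate=0 bound=0 product=5
t=5: arr=2 -> substrate=0 bound=2 product=5
t=6: arr=3 -> substrate=2 bound=3 product=5
t=7: arr=1 -> substrate=1 bound=3 product=7
t=8: arr=0 -> substrate=0 bound=3 product=8
t=9: arr=0 -> substrate=0 bound=1 product=10
t=10: arr=0 -> substrate=0 bound=0 product=11
t=11: arr=2 -> substrate=0 bound=2 product=11
t=12: arr=0 -> substrate=0 bound=2 product=11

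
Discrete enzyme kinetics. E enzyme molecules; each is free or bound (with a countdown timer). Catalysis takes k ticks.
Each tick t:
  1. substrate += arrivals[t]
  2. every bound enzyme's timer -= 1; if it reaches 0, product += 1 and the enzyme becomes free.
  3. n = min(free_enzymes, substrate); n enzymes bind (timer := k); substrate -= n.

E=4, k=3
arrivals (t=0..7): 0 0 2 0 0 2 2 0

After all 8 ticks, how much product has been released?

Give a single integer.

Answer: 2

Derivation:
t=0: arr=0 -> substrate=0 bound=0 product=0
t=1: arr=0 -> substrate=0 bound=0 product=0
t=2: arr=2 -> substrate=0 bound=2 product=0
t=3: arr=0 -> substrate=0 bound=2 product=0
t=4: arr=0 -> substrate=0 bound=2 product=0
t=5: arr=2 -> substrate=0 bound=2 product=2
t=6: arr=2 -> substrate=0 bound=4 product=2
t=7: arr=0 -> substrate=0 bound=4 product=2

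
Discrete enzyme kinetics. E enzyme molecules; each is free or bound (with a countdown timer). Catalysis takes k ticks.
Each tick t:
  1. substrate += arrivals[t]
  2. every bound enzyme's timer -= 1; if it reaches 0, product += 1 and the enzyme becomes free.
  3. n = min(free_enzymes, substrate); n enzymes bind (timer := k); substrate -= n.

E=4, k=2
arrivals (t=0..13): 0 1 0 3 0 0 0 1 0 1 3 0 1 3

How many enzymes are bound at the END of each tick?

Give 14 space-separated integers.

t=0: arr=0 -> substrate=0 bound=0 product=0
t=1: arr=1 -> substrate=0 bound=1 product=0
t=2: arr=0 -> substrate=0 bound=1 product=0
t=3: arr=3 -> substrate=0 bound=3 product=1
t=4: arr=0 -> substrate=0 bound=3 product=1
t=5: arr=0 -> substrate=0 bound=0 product=4
t=6: arr=0 -> substrate=0 bound=0 product=4
t=7: arr=1 -> substrate=0 bound=1 product=4
t=8: arr=0 -> substrate=0 bound=1 product=4
t=9: arr=1 -> substrate=0 bound=1 product=5
t=10: arr=3 -> substrate=0 bound=4 product=5
t=11: arr=0 -> substrate=0 bound=3 product=6
t=12: arr=1 -> substrate=0 bound=1 product=9
t=13: arr=3 -> substrate=0 bound=4 product=9

Answer: 0 1 1 3 3 0 0 1 1 1 4 3 1 4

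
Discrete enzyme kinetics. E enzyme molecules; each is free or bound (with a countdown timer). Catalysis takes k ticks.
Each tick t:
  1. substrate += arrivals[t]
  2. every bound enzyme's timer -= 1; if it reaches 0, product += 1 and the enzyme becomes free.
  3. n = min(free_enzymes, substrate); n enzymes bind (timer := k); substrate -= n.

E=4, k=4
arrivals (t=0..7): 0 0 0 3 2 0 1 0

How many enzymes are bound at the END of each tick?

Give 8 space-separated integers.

Answer: 0 0 0 3 4 4 4 3

Derivation:
t=0: arr=0 -> substrate=0 bound=0 product=0
t=1: arr=0 -> substrate=0 bound=0 product=0
t=2: arr=0 -> substrate=0 bound=0 product=0
t=3: arr=3 -> substrate=0 bound=3 product=0
t=4: arr=2 -> substrate=1 bound=4 product=0
t=5: arr=0 -> substrate=1 bound=4 product=0
t=6: arr=1 -> substrate=2 bound=4 product=0
t=7: arr=0 -> substrate=0 bound=3 product=3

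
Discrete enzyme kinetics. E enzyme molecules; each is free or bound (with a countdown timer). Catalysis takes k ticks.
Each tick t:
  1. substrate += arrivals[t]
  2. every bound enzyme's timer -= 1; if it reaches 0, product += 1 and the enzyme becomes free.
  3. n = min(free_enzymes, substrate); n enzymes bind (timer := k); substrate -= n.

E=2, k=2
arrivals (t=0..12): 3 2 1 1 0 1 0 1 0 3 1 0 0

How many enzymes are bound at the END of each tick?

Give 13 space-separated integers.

t=0: arr=3 -> substrate=1 bound=2 product=0
t=1: arr=2 -> substrate=3 bound=2 product=0
t=2: arr=1 -> substrate=2 bound=2 product=2
t=3: arr=1 -> substrate=3 bound=2 product=2
t=4: arr=0 -> substrate=1 bound=2 product=4
t=5: arr=1 -> substrate=2 bound=2 product=4
t=6: arr=0 -> substrate=0 bound=2 product=6
t=7: arr=1 -> substrate=1 bound=2 product=6
t=8: arr=0 -> substrate=0 bound=1 product=8
t=9: arr=3 -> substrate=2 bound=2 product=8
t=10: arr=1 -> substrate=2 bound=2 product=9
t=11: arr=0 -> substrate=1 bound=2 product=10
t=12: arr=0 -> substrate=0 bound=2 product=11

Answer: 2 2 2 2 2 2 2 2 1 2 2 2 2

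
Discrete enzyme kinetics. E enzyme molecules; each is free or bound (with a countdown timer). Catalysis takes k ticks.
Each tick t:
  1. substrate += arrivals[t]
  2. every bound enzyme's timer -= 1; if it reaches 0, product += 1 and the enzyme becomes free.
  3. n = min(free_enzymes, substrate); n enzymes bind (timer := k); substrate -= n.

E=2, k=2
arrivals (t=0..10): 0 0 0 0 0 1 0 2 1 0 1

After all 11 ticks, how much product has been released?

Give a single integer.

Answer: 3

Derivation:
t=0: arr=0 -> substrate=0 bound=0 product=0
t=1: arr=0 -> substrate=0 bound=0 product=0
t=2: arr=0 -> substrate=0 bound=0 product=0
t=3: arr=0 -> substrate=0 bound=0 product=0
t=4: arr=0 -> substrate=0 bound=0 product=0
t=5: arr=1 -> substrate=0 bound=1 product=0
t=6: arr=0 -> substrate=0 bound=1 product=0
t=7: arr=2 -> substrate=0 bound=2 product=1
t=8: arr=1 -> substrate=1 bound=2 product=1
t=9: arr=0 -> substrate=0 bound=1 product=3
t=10: arr=1 -> substrate=0 bound=2 product=3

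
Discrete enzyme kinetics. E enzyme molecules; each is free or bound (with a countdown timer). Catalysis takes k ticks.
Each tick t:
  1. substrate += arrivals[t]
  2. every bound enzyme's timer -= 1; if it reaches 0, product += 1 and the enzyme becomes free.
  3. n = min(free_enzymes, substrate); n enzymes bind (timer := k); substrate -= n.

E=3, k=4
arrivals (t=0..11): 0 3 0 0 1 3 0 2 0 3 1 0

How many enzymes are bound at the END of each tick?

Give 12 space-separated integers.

Answer: 0 3 3 3 3 3 3 3 3 3 3 3

Derivation:
t=0: arr=0 -> substrate=0 bound=0 product=0
t=1: arr=3 -> substrate=0 bound=3 product=0
t=2: arr=0 -> substrate=0 bound=3 product=0
t=3: arr=0 -> substrate=0 bound=3 product=0
t=4: arr=1 -> substrate=1 bound=3 product=0
t=5: arr=3 -> substrate=1 bound=3 product=3
t=6: arr=0 -> substrate=1 bound=3 product=3
t=7: arr=2 -> substrate=3 bound=3 product=3
t=8: arr=0 -> substrate=3 bound=3 product=3
t=9: arr=3 -> substrate=3 bound=3 product=6
t=10: arr=1 -> substrate=4 bound=3 product=6
t=11: arr=0 -> substrate=4 bound=3 product=6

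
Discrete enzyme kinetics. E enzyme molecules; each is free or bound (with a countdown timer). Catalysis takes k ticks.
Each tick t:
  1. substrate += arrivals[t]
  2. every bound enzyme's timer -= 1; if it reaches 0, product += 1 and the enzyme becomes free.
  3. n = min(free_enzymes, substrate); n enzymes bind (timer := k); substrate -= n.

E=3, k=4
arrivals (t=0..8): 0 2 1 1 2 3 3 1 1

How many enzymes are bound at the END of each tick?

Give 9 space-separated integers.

Answer: 0 2 3 3 3 3 3 3 3

Derivation:
t=0: arr=0 -> substrate=0 bound=0 product=0
t=1: arr=2 -> substrate=0 bound=2 product=0
t=2: arr=1 -> substrate=0 bound=3 product=0
t=3: arr=1 -> substrate=1 bound=3 product=0
t=4: arr=2 -> substrate=3 bound=3 product=0
t=5: arr=3 -> substrate=4 bound=3 product=2
t=6: arr=3 -> substrate=6 bound=3 product=3
t=7: arr=1 -> substrate=7 bound=3 product=3
t=8: arr=1 -> substrate=8 bound=3 product=3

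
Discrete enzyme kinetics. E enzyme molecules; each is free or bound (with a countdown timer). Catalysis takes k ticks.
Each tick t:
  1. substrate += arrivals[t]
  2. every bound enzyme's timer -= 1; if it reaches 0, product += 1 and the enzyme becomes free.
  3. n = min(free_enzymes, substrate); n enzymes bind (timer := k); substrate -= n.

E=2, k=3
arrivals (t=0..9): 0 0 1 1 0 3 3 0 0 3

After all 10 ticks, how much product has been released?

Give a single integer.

t=0: arr=0 -> substrate=0 bound=0 product=0
t=1: arr=0 -> substrate=0 bound=0 product=0
t=2: arr=1 -> substrate=0 bound=1 product=0
t=3: arr=1 -> substrate=0 bound=2 product=0
t=4: arr=0 -> substrate=0 bound=2 product=0
t=5: arr=3 -> substrate=2 bound=2 product=1
t=6: arr=3 -> substrate=4 bound=2 product=2
t=7: arr=0 -> substrate=4 bound=2 product=2
t=8: arr=0 -> substrate=3 bound=2 product=3
t=9: arr=3 -> substrate=5 bound=2 product=4

Answer: 4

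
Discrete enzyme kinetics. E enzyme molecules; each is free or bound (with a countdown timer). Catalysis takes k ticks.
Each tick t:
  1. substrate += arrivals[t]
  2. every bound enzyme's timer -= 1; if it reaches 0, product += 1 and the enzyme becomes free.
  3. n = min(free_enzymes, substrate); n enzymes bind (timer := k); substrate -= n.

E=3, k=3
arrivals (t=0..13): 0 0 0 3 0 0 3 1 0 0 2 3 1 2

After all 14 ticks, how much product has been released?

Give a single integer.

Answer: 9

Derivation:
t=0: arr=0 -> substrate=0 bound=0 product=0
t=1: arr=0 -> substrate=0 bound=0 product=0
t=2: arr=0 -> substrate=0 bound=0 product=0
t=3: arr=3 -> substrate=0 bound=3 product=0
t=4: arr=0 -> substrate=0 bound=3 product=0
t=5: arr=0 -> substrate=0 bound=3 product=0
t=6: arr=3 -> substrate=0 bound=3 product=3
t=7: arr=1 -> substrate=1 bound=3 product=3
t=8: arr=0 -> substrate=1 bound=3 product=3
t=9: arr=0 -> substrate=0 bound=1 product=6
t=10: arr=2 -> substrate=0 bound=3 product=6
t=11: arr=3 -> substrate=3 bound=3 product=6
t=12: arr=1 -> substrate=3 bound=3 product=7
t=13: arr=2 -> substrate=3 bound=3 product=9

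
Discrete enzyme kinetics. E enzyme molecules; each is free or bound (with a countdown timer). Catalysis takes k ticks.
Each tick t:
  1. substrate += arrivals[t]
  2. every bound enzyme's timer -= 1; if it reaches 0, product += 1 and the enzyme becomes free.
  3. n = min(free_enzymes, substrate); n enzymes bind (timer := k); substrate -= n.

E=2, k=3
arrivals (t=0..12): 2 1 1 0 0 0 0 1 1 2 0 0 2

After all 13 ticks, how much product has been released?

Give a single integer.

t=0: arr=2 -> substrate=0 bound=2 product=0
t=1: arr=1 -> substrate=1 bound=2 product=0
t=2: arr=1 -> substrate=2 bound=2 product=0
t=3: arr=0 -> substrate=0 bound=2 product=2
t=4: arr=0 -> substrate=0 bound=2 product=2
t=5: arr=0 -> substrate=0 bound=2 product=2
t=6: arr=0 -> substrate=0 bound=0 product=4
t=7: arr=1 -> substrate=0 bound=1 product=4
t=8: arr=1 -> substrate=0 bound=2 product=4
t=9: arr=2 -> substrate=2 bound=2 product=4
t=10: arr=0 -> substrate=1 bound=2 product=5
t=11: arr=0 -> substrate=0 bound=2 product=6
t=12: arr=2 -> substrate=2 bound=2 product=6

Answer: 6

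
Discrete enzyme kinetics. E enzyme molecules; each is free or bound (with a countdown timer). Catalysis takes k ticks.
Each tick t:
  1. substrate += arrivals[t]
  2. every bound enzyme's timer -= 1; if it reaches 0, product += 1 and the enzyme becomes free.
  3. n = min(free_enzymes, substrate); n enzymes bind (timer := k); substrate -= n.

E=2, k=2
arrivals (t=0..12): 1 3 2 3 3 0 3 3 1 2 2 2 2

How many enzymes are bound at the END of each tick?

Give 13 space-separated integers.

t=0: arr=1 -> substrate=0 bound=1 product=0
t=1: arr=3 -> substrate=2 bound=2 product=0
t=2: arr=2 -> substrate=3 bound=2 product=1
t=3: arr=3 -> substrate=5 bound=2 product=2
t=4: arr=3 -> substrate=7 bound=2 product=3
t=5: arr=0 -> substrate=6 bound=2 product=4
t=6: arr=3 -> substrate=8 bound=2 product=5
t=7: arr=3 -> substrate=10 bound=2 product=6
t=8: arr=1 -> substrate=10 bound=2 product=7
t=9: arr=2 -> substrate=11 bound=2 product=8
t=10: arr=2 -> substrate=12 bound=2 product=9
t=11: arr=2 -> substrate=13 bound=2 product=10
t=12: arr=2 -> substrate=14 bound=2 product=11

Answer: 1 2 2 2 2 2 2 2 2 2 2 2 2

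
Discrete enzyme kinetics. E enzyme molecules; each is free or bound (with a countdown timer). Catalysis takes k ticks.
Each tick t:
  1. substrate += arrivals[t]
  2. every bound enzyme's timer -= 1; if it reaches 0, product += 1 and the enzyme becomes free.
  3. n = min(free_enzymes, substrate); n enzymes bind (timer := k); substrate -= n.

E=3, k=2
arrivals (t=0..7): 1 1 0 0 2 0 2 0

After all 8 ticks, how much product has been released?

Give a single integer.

t=0: arr=1 -> substrate=0 bound=1 product=0
t=1: arr=1 -> substrate=0 bound=2 product=0
t=2: arr=0 -> substrate=0 bound=1 product=1
t=3: arr=0 -> substrate=0 bound=0 product=2
t=4: arr=2 -> substrate=0 bound=2 product=2
t=5: arr=0 -> substrate=0 bound=2 product=2
t=6: arr=2 -> substrate=0 bound=2 product=4
t=7: arr=0 -> substrate=0 bound=2 product=4

Answer: 4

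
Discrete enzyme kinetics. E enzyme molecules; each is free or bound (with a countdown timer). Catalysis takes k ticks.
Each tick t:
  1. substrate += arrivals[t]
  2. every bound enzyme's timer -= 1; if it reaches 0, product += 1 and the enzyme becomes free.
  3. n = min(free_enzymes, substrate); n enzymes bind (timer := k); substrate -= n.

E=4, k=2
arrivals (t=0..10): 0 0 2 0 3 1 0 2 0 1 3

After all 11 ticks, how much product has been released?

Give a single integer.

Answer: 8

Derivation:
t=0: arr=0 -> substrate=0 bound=0 product=0
t=1: arr=0 -> substrate=0 bound=0 product=0
t=2: arr=2 -> substrate=0 bound=2 product=0
t=3: arr=0 -> substrate=0 bound=2 product=0
t=4: arr=3 -> substrate=0 bound=3 product=2
t=5: arr=1 -> substrate=0 bound=4 product=2
t=6: arr=0 -> substrate=0 bound=1 product=5
t=7: arr=2 -> substrate=0 bound=2 product=6
t=8: arr=0 -> substrate=0 bound=2 product=6
t=9: arr=1 -> substrate=0 bound=1 product=8
t=10: arr=3 -> substrate=0 bound=4 product=8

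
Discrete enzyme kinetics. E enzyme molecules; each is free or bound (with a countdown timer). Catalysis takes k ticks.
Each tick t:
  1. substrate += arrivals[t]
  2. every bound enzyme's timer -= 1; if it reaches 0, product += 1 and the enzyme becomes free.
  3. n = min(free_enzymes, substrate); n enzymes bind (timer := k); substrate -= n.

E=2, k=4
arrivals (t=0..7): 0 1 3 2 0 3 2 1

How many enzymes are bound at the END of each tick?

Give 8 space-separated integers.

Answer: 0 1 2 2 2 2 2 2

Derivation:
t=0: arr=0 -> substrate=0 bound=0 product=0
t=1: arr=1 -> substrate=0 bound=1 product=0
t=2: arr=3 -> substrate=2 bound=2 product=0
t=3: arr=2 -> substrate=4 bound=2 product=0
t=4: arr=0 -> substrate=4 bound=2 product=0
t=5: arr=3 -> substrate=6 bound=2 product=1
t=6: arr=2 -> substrate=7 bound=2 product=2
t=7: arr=1 -> substrate=8 bound=2 product=2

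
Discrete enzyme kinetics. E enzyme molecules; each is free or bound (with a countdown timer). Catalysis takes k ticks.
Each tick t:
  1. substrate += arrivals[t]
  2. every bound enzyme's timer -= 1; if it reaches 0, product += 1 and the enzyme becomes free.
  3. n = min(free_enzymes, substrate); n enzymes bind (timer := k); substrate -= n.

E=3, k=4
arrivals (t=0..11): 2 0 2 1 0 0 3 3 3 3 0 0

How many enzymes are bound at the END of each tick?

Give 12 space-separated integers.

Answer: 2 2 3 3 3 3 3 3 3 3 3 3

Derivation:
t=0: arr=2 -> substrate=0 bound=2 product=0
t=1: arr=0 -> substrate=0 bound=2 product=0
t=2: arr=2 -> substrate=1 bound=3 product=0
t=3: arr=1 -> substrate=2 bound=3 product=0
t=4: arr=0 -> substrate=0 bound=3 product=2
t=5: arr=0 -> substrate=0 bound=3 product=2
t=6: arr=3 -> substrate=2 bound=3 product=3
t=7: arr=3 -> substrate=5 bound=3 product=3
t=8: arr=3 -> substrate=6 bound=3 product=5
t=9: arr=3 -> substrate=9 bound=3 product=5
t=10: arr=0 -> substrate=8 bound=3 product=6
t=11: arr=0 -> substrate=8 bound=3 product=6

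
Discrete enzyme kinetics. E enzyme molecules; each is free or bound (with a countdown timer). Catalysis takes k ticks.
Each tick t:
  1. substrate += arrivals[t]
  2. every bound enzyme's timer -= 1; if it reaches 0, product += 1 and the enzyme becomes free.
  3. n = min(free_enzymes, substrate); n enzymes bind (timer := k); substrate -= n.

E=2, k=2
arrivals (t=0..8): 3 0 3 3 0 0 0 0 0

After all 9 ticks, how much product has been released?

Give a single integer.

Answer: 8

Derivation:
t=0: arr=3 -> substrate=1 bound=2 product=0
t=1: arr=0 -> substrate=1 bound=2 product=0
t=2: arr=3 -> substrate=2 bound=2 product=2
t=3: arr=3 -> substrate=5 bound=2 product=2
t=4: arr=0 -> substrate=3 bound=2 product=4
t=5: arr=0 -> substrate=3 bound=2 product=4
t=6: arr=0 -> substrate=1 bound=2 product=6
t=7: arr=0 -> substrate=1 bound=2 product=6
t=8: arr=0 -> substrate=0 bound=1 product=8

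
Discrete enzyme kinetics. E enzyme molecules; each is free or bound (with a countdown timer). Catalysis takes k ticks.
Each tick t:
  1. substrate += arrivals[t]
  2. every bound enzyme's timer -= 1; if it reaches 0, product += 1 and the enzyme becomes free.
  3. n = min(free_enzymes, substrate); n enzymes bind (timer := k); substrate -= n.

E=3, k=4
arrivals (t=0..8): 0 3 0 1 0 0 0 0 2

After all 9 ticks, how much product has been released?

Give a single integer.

t=0: arr=0 -> substrate=0 bound=0 product=0
t=1: arr=3 -> substrate=0 bound=3 product=0
t=2: arr=0 -> substrate=0 bound=3 product=0
t=3: arr=1 -> substrate=1 bound=3 product=0
t=4: arr=0 -> substrate=1 bound=3 product=0
t=5: arr=0 -> substrate=0 bound=1 product=3
t=6: arr=0 -> substrate=0 bound=1 product=3
t=7: arr=0 -> substrate=0 bound=1 product=3
t=8: arr=2 -> substrate=0 bound=3 product=3

Answer: 3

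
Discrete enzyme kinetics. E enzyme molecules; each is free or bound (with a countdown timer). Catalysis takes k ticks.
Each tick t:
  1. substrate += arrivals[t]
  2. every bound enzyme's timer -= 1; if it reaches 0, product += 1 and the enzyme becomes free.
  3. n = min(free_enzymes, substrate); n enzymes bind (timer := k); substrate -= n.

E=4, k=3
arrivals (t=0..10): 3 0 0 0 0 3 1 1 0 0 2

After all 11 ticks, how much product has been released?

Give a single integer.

t=0: arr=3 -> substrate=0 bound=3 product=0
t=1: arr=0 -> substrate=0 bound=3 product=0
t=2: arr=0 -> substrate=0 bound=3 product=0
t=3: arr=0 -> substrate=0 bound=0 product=3
t=4: arr=0 -> substrate=0 bound=0 product=3
t=5: arr=3 -> substrate=0 bound=3 product=3
t=6: arr=1 -> substrate=0 bound=4 product=3
t=7: arr=1 -> substrate=1 bound=4 product=3
t=8: arr=0 -> substrate=0 bound=2 product=6
t=9: arr=0 -> substrate=0 bound=1 product=7
t=10: arr=2 -> substrate=0 bound=3 product=7

Answer: 7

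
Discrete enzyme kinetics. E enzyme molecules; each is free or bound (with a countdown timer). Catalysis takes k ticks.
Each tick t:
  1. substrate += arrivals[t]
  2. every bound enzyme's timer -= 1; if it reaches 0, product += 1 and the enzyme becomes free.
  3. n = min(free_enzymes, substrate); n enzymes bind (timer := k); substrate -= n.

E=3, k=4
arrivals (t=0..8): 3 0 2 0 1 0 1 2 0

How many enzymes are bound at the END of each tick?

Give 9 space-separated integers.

t=0: arr=3 -> substrate=0 bound=3 product=0
t=1: arr=0 -> substrate=0 bound=3 product=0
t=2: arr=2 -> substrate=2 bound=3 product=0
t=3: arr=0 -> substrate=2 bound=3 product=0
t=4: arr=1 -> substrate=0 bound=3 product=3
t=5: arr=0 -> substrate=0 bound=3 product=3
t=6: arr=1 -> substrate=1 bound=3 product=3
t=7: arr=2 -> substrate=3 bound=3 product=3
t=8: arr=0 -> substrate=0 bound=3 product=6

Answer: 3 3 3 3 3 3 3 3 3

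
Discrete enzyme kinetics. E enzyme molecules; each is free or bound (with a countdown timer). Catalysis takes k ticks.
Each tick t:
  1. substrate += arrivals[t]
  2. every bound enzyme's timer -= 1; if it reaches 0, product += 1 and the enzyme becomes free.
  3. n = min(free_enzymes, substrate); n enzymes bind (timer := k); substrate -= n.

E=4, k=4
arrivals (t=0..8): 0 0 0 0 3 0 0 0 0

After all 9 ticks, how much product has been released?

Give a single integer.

Answer: 3

Derivation:
t=0: arr=0 -> substrate=0 bound=0 product=0
t=1: arr=0 -> substrate=0 bound=0 product=0
t=2: arr=0 -> substrate=0 bound=0 product=0
t=3: arr=0 -> substrate=0 bound=0 product=0
t=4: arr=3 -> substrate=0 bound=3 product=0
t=5: arr=0 -> substrate=0 bound=3 product=0
t=6: arr=0 -> substrate=0 bound=3 product=0
t=7: arr=0 -> substrate=0 bound=3 product=0
t=8: arr=0 -> substrate=0 bound=0 product=3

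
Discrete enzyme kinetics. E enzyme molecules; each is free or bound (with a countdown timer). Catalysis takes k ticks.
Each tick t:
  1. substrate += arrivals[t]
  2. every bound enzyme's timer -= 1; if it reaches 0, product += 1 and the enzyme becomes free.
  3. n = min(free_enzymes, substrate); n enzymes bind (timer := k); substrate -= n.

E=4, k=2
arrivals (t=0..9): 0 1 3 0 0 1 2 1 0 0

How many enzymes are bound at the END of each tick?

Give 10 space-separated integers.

t=0: arr=0 -> substrate=0 bound=0 product=0
t=1: arr=1 -> substrate=0 bound=1 product=0
t=2: arr=3 -> substrate=0 bound=4 product=0
t=3: arr=0 -> substrate=0 bound=3 product=1
t=4: arr=0 -> substrate=0 bound=0 product=4
t=5: arr=1 -> substrate=0 bound=1 product=4
t=6: arr=2 -> substrate=0 bound=3 product=4
t=7: arr=1 -> substrate=0 bound=3 product=5
t=8: arr=0 -> substrate=0 bound=1 product=7
t=9: arr=0 -> substrate=0 bound=0 product=8

Answer: 0 1 4 3 0 1 3 3 1 0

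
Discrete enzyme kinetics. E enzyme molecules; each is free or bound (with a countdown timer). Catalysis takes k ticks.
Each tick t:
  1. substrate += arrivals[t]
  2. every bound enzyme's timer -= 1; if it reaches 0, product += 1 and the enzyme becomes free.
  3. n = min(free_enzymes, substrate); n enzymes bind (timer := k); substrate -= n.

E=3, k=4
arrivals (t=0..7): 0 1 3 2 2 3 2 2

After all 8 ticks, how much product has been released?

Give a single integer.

t=0: arr=0 -> substrate=0 bound=0 product=0
t=1: arr=1 -> substrate=0 bound=1 product=0
t=2: arr=3 -> substrate=1 bound=3 product=0
t=3: arr=2 -> substrate=3 bound=3 product=0
t=4: arr=2 -> substrate=5 bound=3 product=0
t=5: arr=3 -> substrate=7 bound=3 product=1
t=6: arr=2 -> substrate=7 bound=3 product=3
t=7: arr=2 -> substrate=9 bound=3 product=3

Answer: 3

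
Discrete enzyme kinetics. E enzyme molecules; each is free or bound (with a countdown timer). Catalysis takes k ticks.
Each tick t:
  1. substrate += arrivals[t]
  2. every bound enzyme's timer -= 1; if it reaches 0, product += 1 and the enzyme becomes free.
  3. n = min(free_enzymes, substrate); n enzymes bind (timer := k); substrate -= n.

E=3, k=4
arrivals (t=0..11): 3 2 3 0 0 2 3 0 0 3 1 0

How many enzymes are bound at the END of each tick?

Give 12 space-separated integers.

t=0: arr=3 -> substrate=0 bound=3 product=0
t=1: arr=2 -> substrate=2 bound=3 product=0
t=2: arr=3 -> substrate=5 bound=3 product=0
t=3: arr=0 -> substrate=5 bound=3 product=0
t=4: arr=0 -> substrate=2 bound=3 product=3
t=5: arr=2 -> substrate=4 bound=3 product=3
t=6: arr=3 -> substrate=7 bound=3 product=3
t=7: arr=0 -> substrate=7 bound=3 product=3
t=8: arr=0 -> substrate=4 bound=3 product=6
t=9: arr=3 -> substrate=7 bound=3 product=6
t=10: arr=1 -> substrate=8 bound=3 product=6
t=11: arr=0 -> substrate=8 bound=3 product=6

Answer: 3 3 3 3 3 3 3 3 3 3 3 3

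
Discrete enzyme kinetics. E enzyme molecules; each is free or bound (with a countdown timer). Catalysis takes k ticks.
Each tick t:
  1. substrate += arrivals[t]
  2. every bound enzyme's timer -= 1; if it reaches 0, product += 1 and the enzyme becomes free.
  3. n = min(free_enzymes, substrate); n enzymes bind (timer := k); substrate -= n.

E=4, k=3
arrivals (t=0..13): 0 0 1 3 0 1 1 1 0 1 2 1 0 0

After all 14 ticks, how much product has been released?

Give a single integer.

Answer: 10

Derivation:
t=0: arr=0 -> substrate=0 bound=0 product=0
t=1: arr=0 -> substrate=0 bound=0 product=0
t=2: arr=1 -> substrate=0 bound=1 product=0
t=3: arr=3 -> substrate=0 bound=4 product=0
t=4: arr=0 -> substrate=0 bound=4 product=0
t=5: arr=1 -> substrate=0 bound=4 product=1
t=6: arr=1 -> substrate=0 bound=2 product=4
t=7: arr=1 -> substrate=0 bound=3 product=4
t=8: arr=0 -> substrate=0 bound=2 product=5
t=9: arr=1 -> substrate=0 bound=2 product=6
t=10: arr=2 -> substrate=0 bound=3 product=7
t=11: arr=1 -> substrate=0 bound=4 product=7
t=12: arr=0 -> substrate=0 bound=3 product=8
t=13: arr=0 -> substrate=0 bound=1 product=10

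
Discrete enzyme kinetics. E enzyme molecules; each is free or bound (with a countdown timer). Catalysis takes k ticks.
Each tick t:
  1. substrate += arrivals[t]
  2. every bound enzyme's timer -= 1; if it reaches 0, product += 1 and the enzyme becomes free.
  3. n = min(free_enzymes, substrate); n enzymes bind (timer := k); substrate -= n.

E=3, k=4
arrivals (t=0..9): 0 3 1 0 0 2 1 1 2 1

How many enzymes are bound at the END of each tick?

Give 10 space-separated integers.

t=0: arr=0 -> substrate=0 bound=0 product=0
t=1: arr=3 -> substrate=0 bound=3 product=0
t=2: arr=1 -> substrate=1 bound=3 product=0
t=3: arr=0 -> substrate=1 bound=3 product=0
t=4: arr=0 -> substrate=1 bound=3 product=0
t=5: arr=2 -> substrate=0 bound=3 product=3
t=6: arr=1 -> substrate=1 bound=3 product=3
t=7: arr=1 -> substrate=2 bound=3 product=3
t=8: arr=2 -> substrate=4 bound=3 product=3
t=9: arr=1 -> substrate=2 bound=3 product=6

Answer: 0 3 3 3 3 3 3 3 3 3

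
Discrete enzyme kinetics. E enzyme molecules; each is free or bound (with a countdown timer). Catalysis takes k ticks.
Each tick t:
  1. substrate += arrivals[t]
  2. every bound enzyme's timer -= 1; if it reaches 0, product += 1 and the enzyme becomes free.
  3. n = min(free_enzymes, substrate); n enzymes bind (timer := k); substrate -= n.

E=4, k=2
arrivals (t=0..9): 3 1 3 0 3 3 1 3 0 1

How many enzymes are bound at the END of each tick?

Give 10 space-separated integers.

t=0: arr=3 -> substrate=0 bound=3 product=0
t=1: arr=1 -> substrate=0 bound=4 product=0
t=2: arr=3 -> substrate=0 bound=4 product=3
t=3: arr=0 -> substrate=0 bound=3 product=4
t=4: arr=3 -> substrate=0 bound=3 product=7
t=5: arr=3 -> substrate=2 bound=4 product=7
t=6: arr=1 -> substrate=0 bound=4 product=10
t=7: arr=3 -> substrate=2 bound=4 product=11
t=8: arr=0 -> substrate=0 bound=3 product=14
t=9: arr=1 -> substrate=0 bound=3 product=15

Answer: 3 4 4 3 3 4 4 4 3 3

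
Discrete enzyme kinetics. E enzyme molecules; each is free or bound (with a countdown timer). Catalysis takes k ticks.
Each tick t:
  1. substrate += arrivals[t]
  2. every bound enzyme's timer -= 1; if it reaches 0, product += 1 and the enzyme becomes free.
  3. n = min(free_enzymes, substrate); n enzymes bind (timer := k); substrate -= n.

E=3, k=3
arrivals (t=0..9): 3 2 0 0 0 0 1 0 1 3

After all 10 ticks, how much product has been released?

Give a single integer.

Answer: 6

Derivation:
t=0: arr=3 -> substrate=0 bound=3 product=0
t=1: arr=2 -> substrate=2 bound=3 product=0
t=2: arr=0 -> substrate=2 bound=3 product=0
t=3: arr=0 -> substrate=0 bound=2 product=3
t=4: arr=0 -> substrate=0 bound=2 product=3
t=5: arr=0 -> substrate=0 bound=2 product=3
t=6: arr=1 -> substrate=0 bound=1 product=5
t=7: arr=0 -> substrate=0 bound=1 product=5
t=8: arr=1 -> substrate=0 bound=2 product=5
t=9: arr=3 -> substrate=1 bound=3 product=6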